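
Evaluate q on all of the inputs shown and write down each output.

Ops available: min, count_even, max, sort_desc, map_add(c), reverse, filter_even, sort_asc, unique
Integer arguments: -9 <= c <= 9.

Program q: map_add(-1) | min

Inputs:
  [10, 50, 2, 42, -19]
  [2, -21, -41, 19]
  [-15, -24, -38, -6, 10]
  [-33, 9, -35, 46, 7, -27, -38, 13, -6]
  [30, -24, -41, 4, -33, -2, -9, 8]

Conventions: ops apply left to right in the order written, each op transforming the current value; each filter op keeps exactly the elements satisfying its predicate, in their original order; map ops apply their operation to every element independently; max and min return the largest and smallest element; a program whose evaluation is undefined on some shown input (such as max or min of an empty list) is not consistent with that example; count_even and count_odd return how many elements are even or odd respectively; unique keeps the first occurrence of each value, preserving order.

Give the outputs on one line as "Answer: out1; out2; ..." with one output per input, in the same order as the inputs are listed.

-20; -42; -39; -39; -42

Execution, op by op:
  [10, 50, 2, 42, -19] -> [9, 49, 1, 41, -20] -> -20
  [2, -21, -41, 19] -> [1, -22, -42, 18] -> -42
  [-15, -24, -38, -6, 10] -> [-16, -25, -39, -7, 9] -> -39
  [-33, 9, -35, 46, 7, -27, -38, 13, -6] -> [-34, 8, -36, 45, 6, -28, -39, 12, -7] -> -39
  [30, -24, -41, 4, -33, -2, -9, 8] -> [29, -25, -42, 3, -34, -3, -10, 7] -> -42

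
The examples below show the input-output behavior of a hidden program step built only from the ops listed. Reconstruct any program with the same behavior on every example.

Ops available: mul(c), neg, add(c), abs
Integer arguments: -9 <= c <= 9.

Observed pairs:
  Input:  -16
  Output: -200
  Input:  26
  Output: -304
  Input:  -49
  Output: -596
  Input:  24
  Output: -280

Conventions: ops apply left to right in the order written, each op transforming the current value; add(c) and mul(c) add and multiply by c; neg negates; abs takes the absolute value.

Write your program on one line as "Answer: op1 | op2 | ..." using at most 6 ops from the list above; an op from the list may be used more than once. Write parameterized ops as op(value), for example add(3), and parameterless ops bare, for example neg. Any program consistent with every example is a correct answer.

neg | mul(3) | add(2) | abs | mul(-4)

Check, running the answer program on each example:
  -16 -> 16 -> 48 -> 50 -> 50 -> -200
  26 -> -26 -> -78 -> -76 -> 76 -> -304
  -49 -> 49 -> 147 -> 149 -> 149 -> -596
  24 -> -24 -> -72 -> -70 -> 70 -> -280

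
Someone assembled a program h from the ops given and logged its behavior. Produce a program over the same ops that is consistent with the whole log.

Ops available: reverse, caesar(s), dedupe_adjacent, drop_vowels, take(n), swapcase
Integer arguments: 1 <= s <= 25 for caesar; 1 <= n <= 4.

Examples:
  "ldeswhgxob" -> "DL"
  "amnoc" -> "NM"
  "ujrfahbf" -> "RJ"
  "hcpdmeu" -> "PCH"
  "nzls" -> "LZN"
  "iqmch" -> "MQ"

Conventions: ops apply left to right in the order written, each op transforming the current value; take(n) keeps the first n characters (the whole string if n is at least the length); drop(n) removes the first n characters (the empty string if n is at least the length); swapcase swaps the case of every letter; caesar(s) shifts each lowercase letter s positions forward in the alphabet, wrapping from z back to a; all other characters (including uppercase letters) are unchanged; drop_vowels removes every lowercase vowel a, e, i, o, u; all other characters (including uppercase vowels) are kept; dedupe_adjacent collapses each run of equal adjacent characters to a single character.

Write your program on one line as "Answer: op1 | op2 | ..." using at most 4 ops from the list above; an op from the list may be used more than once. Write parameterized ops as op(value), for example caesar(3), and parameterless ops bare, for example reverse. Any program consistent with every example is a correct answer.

take(3) | drop_vowels | swapcase | reverse

Check, running the answer program on each example:
  "ldeswhgxob" -> "lde" -> "ld" -> "LD" -> "DL"
  "amnoc" -> "amn" -> "mn" -> "MN" -> "NM"
  "ujrfahbf" -> "ujr" -> "jr" -> "JR" -> "RJ"
  "hcpdmeu" -> "hcp" -> "hcp" -> "HCP" -> "PCH"
  "nzls" -> "nzl" -> "nzl" -> "NZL" -> "LZN"
  "iqmch" -> "iqm" -> "qm" -> "QM" -> "MQ"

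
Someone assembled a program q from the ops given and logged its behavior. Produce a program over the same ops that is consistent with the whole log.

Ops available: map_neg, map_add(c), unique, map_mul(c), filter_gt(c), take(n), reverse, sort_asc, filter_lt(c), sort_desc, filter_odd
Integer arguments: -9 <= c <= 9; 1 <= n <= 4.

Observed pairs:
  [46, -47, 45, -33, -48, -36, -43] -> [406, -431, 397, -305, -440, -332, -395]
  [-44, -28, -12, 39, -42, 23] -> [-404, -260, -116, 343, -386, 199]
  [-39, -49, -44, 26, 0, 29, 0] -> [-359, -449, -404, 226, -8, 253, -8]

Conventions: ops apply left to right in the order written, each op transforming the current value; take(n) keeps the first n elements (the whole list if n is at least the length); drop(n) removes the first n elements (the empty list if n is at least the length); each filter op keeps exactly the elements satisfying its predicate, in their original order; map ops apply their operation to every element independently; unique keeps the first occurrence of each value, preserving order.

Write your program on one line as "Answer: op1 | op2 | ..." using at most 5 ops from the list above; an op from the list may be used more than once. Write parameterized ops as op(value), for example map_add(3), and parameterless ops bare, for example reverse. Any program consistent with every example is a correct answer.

map_mul(3) | map_mul(3) | map_add(-5) | map_add(-3)

Check, running the answer program on each example:
  [46, -47, 45, -33, -48, -36, -43] -> [138, -141, 135, -99, -144, -108, -129] -> [414, -423, 405, -297, -432, -324, -387] -> [409, -428, 400, -302, -437, -329, -392] -> [406, -431, 397, -305, -440, -332, -395]
  [-44, -28, -12, 39, -42, 23] -> [-132, -84, -36, 117, -126, 69] -> [-396, -252, -108, 351, -378, 207] -> [-401, -257, -113, 346, -383, 202] -> [-404, -260, -116, 343, -386, 199]
  [-39, -49, -44, 26, 0, 29, 0] -> [-117, -147, -132, 78, 0, 87, 0] -> [-351, -441, -396, 234, 0, 261, 0] -> [-356, -446, -401, 229, -5, 256, -5] -> [-359, -449, -404, 226, -8, 253, -8]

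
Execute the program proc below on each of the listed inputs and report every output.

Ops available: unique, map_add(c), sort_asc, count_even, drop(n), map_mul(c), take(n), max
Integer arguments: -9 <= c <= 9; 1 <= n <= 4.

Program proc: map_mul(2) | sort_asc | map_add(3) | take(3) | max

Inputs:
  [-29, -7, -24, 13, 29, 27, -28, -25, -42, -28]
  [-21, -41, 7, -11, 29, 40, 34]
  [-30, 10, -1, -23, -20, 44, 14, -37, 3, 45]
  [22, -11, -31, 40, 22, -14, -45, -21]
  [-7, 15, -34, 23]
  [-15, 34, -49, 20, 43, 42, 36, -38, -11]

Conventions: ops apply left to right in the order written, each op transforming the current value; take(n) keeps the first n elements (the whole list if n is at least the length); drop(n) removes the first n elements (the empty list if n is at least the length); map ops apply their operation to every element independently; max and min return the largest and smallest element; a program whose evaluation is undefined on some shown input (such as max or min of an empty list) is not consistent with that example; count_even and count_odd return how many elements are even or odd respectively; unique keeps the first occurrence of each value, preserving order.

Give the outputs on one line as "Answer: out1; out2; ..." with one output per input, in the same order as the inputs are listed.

Execution, op by op:
  [-29, -7, -24, 13, 29, 27, -28, -25, -42, -28] -> [-58, -14, -48, 26, 58, 54, -56, -50, -84, -56] -> [-84, -58, -56, -56, -50, -48, -14, 26, 54, 58] -> [-81, -55, -53, -53, -47, -45, -11, 29, 57, 61] -> [-81, -55, -53] -> -53
  [-21, -41, 7, -11, 29, 40, 34] -> [-42, -82, 14, -22, 58, 80, 68] -> [-82, -42, -22, 14, 58, 68, 80] -> [-79, -39, -19, 17, 61, 71, 83] -> [-79, -39, -19] -> -19
  [-30, 10, -1, -23, -20, 44, 14, -37, 3, 45] -> [-60, 20, -2, -46, -40, 88, 28, -74, 6, 90] -> [-74, -60, -46, -40, -2, 6, 20, 28, 88, 90] -> [-71, -57, -43, -37, 1, 9, 23, 31, 91, 93] -> [-71, -57, -43] -> -43
  [22, -11, -31, 40, 22, -14, -45, -21] -> [44, -22, -62, 80, 44, -28, -90, -42] -> [-90, -62, -42, -28, -22, 44, 44, 80] -> [-87, -59, -39, -25, -19, 47, 47, 83] -> [-87, -59, -39] -> -39
  [-7, 15, -34, 23] -> [-14, 30, -68, 46] -> [-68, -14, 30, 46] -> [-65, -11, 33, 49] -> [-65, -11, 33] -> 33
  [-15, 34, -49, 20, 43, 42, 36, -38, -11] -> [-30, 68, -98, 40, 86, 84, 72, -76, -22] -> [-98, -76, -30, -22, 40, 68, 72, 84, 86] -> [-95, -73, -27, -19, 43, 71, 75, 87, 89] -> [-95, -73, -27] -> -27

-53; -19; -43; -39; 33; -27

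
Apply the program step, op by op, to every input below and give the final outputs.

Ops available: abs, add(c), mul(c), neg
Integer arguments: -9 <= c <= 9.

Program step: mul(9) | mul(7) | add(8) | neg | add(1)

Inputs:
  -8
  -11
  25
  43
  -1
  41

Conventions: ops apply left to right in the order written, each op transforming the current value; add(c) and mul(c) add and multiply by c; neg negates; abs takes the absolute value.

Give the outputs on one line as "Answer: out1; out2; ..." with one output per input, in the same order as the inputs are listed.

497; 686; -1582; -2716; 56; -2590

Execution, op by op:
  -8 -> -72 -> -504 -> -496 -> 496 -> 497
  -11 -> -99 -> -693 -> -685 -> 685 -> 686
  25 -> 225 -> 1575 -> 1583 -> -1583 -> -1582
  43 -> 387 -> 2709 -> 2717 -> -2717 -> -2716
  -1 -> -9 -> -63 -> -55 -> 55 -> 56
  41 -> 369 -> 2583 -> 2591 -> -2591 -> -2590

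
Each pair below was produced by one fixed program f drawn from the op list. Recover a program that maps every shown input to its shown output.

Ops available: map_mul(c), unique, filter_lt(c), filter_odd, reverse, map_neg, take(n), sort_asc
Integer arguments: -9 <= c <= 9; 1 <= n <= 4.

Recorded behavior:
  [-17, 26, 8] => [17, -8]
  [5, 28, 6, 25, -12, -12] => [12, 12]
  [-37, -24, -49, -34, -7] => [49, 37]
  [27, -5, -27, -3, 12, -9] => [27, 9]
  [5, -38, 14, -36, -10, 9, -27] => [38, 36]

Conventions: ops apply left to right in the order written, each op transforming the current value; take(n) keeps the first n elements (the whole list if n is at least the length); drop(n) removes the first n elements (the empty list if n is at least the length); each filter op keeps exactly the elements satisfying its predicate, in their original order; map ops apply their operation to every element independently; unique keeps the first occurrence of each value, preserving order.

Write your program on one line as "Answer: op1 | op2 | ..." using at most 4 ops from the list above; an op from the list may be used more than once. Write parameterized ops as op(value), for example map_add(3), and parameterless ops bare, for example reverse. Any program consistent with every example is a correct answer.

reverse | sort_asc | take(2) | map_mul(-1)

Check, running the answer program on each example:
  [-17, 26, 8] -> [8, 26, -17] -> [-17, 8, 26] -> [-17, 8] -> [17, -8]
  [5, 28, 6, 25, -12, -12] -> [-12, -12, 25, 6, 28, 5] -> [-12, -12, 5, 6, 25, 28] -> [-12, -12] -> [12, 12]
  [-37, -24, -49, -34, -7] -> [-7, -34, -49, -24, -37] -> [-49, -37, -34, -24, -7] -> [-49, -37] -> [49, 37]
  [27, -5, -27, -3, 12, -9] -> [-9, 12, -3, -27, -5, 27] -> [-27, -9, -5, -3, 12, 27] -> [-27, -9] -> [27, 9]
  [5, -38, 14, -36, -10, 9, -27] -> [-27, 9, -10, -36, 14, -38, 5] -> [-38, -36, -27, -10, 5, 9, 14] -> [-38, -36] -> [38, 36]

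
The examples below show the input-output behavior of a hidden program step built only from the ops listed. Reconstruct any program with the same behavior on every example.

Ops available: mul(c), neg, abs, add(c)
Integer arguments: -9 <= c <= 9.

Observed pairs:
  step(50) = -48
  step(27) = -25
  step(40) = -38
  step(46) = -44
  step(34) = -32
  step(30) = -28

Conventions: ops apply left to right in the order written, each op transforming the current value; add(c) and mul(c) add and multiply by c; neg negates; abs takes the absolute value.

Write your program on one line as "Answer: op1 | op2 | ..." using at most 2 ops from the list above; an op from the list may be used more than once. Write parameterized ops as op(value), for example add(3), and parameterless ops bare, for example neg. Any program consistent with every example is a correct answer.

neg | add(2)

Check, running the answer program on each example:
  50 -> -50 -> -48
  27 -> -27 -> -25
  40 -> -40 -> -38
  46 -> -46 -> -44
  34 -> -34 -> -32
  30 -> -30 -> -28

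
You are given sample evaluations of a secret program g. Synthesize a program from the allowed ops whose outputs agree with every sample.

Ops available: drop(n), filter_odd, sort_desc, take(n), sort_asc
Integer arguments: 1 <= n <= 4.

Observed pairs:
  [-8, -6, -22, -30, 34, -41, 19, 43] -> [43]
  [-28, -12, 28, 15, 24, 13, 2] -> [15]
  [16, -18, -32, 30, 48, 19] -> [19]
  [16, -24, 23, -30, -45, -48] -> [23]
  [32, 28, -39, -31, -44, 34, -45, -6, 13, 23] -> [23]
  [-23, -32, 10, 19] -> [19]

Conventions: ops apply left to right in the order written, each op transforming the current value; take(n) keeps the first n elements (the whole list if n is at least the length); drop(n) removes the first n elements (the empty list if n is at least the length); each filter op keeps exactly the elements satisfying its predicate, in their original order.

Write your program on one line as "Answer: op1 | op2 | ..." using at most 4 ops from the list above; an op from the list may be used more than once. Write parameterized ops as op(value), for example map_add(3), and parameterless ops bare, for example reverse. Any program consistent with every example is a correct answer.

filter_odd | sort_desc | take(1)

Check, running the answer program on each example:
  [-8, -6, -22, -30, 34, -41, 19, 43] -> [-41, 19, 43] -> [43, 19, -41] -> [43]
  [-28, -12, 28, 15, 24, 13, 2] -> [15, 13] -> [15, 13] -> [15]
  [16, -18, -32, 30, 48, 19] -> [19] -> [19] -> [19]
  [16, -24, 23, -30, -45, -48] -> [23, -45] -> [23, -45] -> [23]
  [32, 28, -39, -31, -44, 34, -45, -6, 13, 23] -> [-39, -31, -45, 13, 23] -> [23, 13, -31, -39, -45] -> [23]
  [-23, -32, 10, 19] -> [-23, 19] -> [19, -23] -> [19]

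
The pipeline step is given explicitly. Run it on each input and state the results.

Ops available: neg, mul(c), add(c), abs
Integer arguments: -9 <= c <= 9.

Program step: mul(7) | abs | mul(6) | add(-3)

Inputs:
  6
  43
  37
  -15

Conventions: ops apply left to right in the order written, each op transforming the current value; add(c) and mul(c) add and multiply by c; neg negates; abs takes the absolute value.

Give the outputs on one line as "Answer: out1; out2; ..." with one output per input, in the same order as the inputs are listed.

249; 1803; 1551; 627

Execution, op by op:
  6 -> 42 -> 42 -> 252 -> 249
  43 -> 301 -> 301 -> 1806 -> 1803
  37 -> 259 -> 259 -> 1554 -> 1551
  -15 -> -105 -> 105 -> 630 -> 627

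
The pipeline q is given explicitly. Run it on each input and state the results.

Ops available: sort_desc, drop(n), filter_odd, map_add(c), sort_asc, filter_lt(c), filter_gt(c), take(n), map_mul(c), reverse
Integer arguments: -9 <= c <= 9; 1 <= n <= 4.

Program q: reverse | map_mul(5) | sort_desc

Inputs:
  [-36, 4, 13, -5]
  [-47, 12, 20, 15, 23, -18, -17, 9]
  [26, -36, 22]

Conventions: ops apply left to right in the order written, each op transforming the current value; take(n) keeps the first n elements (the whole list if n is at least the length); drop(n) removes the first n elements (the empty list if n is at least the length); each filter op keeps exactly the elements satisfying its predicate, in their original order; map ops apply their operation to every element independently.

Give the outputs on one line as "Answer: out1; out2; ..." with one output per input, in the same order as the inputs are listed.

Execution, op by op:
  [-36, 4, 13, -5] -> [-5, 13, 4, -36] -> [-25, 65, 20, -180] -> [65, 20, -25, -180]
  [-47, 12, 20, 15, 23, -18, -17, 9] -> [9, -17, -18, 23, 15, 20, 12, -47] -> [45, -85, -90, 115, 75, 100, 60, -235] -> [115, 100, 75, 60, 45, -85, -90, -235]
  [26, -36, 22] -> [22, -36, 26] -> [110, -180, 130] -> [130, 110, -180]

[65, 20, -25, -180]; [115, 100, 75, 60, 45, -85, -90, -235]; [130, 110, -180]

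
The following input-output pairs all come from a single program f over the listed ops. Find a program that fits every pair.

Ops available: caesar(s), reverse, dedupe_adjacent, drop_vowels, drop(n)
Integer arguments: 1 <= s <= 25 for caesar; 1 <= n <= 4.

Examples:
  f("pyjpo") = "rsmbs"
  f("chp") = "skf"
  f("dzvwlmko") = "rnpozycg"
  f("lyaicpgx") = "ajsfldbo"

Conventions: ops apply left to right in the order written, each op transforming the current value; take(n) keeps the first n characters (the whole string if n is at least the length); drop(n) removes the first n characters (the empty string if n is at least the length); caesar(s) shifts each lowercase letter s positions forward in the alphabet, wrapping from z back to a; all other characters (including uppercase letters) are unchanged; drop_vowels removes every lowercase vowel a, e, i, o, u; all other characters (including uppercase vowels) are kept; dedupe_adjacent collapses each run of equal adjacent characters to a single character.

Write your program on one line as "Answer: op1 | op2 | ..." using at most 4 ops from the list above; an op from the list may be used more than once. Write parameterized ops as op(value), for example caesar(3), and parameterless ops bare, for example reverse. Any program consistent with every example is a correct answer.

reverse | caesar(21) | caesar(1) | caesar(7)

Check, running the answer program on each example:
  "pyjpo" -> "opjyp" -> "jketk" -> "klful" -> "rsmbs"
  "chp" -> "phc" -> "kcx" -> "ldy" -> "skf"
  "dzvwlmko" -> "okmlwvzd" -> "jfhgrquy" -> "kgihsrvz" -> "rnpozycg"
  "lyaicpgx" -> "xgpciayl" -> "sbkxdvtg" -> "tclyewuh" -> "ajsfldbo"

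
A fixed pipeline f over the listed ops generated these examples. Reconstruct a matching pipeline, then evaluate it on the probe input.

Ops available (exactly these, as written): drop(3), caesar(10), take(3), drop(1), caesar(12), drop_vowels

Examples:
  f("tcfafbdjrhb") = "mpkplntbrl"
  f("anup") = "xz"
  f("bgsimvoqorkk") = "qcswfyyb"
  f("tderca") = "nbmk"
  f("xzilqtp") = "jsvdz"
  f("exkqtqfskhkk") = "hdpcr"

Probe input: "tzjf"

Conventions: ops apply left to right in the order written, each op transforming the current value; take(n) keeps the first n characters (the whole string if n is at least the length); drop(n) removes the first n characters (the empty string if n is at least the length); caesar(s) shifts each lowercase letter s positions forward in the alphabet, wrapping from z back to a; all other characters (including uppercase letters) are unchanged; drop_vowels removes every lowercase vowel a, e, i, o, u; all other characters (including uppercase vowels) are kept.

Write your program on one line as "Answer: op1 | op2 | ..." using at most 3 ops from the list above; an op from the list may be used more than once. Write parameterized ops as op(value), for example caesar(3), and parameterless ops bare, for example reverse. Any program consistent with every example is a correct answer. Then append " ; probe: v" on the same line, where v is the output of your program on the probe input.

drop(1) | caesar(10) | drop_vowels ; probe: "jtp"

Check, running the answer program on each example:
  "tcfafbdjrhb" -> "cfafbdjrhb" -> "mpkplntbrl" -> "mpkplntbrl"
  "anup" -> "nup" -> "xez" -> "xz"
  "bgsimvoqorkk" -> "gsimvoqorkk" -> "qcswfyaybuu" -> "qcswfyyb"
  "tderca" -> "derca" -> "nobmk" -> "nbmk"
  "xzilqtp" -> "zilqtp" -> "jsvadz" -> "jsvdz"
  "exkqtqfskhkk" -> "xkqtqfskhkk" -> "huadapcuruu" -> "hdpcr"
  probe: "tzjf" -> "zjf" -> "jtp" -> "jtp"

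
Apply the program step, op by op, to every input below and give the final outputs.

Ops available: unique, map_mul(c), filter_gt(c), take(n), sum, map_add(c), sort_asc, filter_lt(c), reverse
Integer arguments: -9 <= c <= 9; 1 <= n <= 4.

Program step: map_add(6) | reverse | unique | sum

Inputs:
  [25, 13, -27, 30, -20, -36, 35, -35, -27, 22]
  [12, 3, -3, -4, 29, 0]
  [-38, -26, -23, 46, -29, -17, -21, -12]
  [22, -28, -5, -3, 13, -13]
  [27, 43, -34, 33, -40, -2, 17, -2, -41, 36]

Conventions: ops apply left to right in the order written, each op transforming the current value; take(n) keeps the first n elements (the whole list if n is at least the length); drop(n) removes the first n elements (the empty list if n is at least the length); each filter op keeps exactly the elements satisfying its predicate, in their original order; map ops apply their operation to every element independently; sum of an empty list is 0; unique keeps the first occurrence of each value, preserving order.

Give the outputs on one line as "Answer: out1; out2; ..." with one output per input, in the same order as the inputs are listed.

61; 73; -72; 22; 93

Execution, op by op:
  [25, 13, -27, 30, -20, -36, 35, -35, -27, 22] -> [31, 19, -21, 36, -14, -30, 41, -29, -21, 28] -> [28, -21, -29, 41, -30, -14, 36, -21, 19, 31] -> [28, -21, -29, 41, -30, -14, 36, 19, 31] -> 61
  [12, 3, -3, -4, 29, 0] -> [18, 9, 3, 2, 35, 6] -> [6, 35, 2, 3, 9, 18] -> [6, 35, 2, 3, 9, 18] -> 73
  [-38, -26, -23, 46, -29, -17, -21, -12] -> [-32, -20, -17, 52, -23, -11, -15, -6] -> [-6, -15, -11, -23, 52, -17, -20, -32] -> [-6, -15, -11, -23, 52, -17, -20, -32] -> -72
  [22, -28, -5, -3, 13, -13] -> [28, -22, 1, 3, 19, -7] -> [-7, 19, 3, 1, -22, 28] -> [-7, 19, 3, 1, -22, 28] -> 22
  [27, 43, -34, 33, -40, -2, 17, -2, -41, 36] -> [33, 49, -28, 39, -34, 4, 23, 4, -35, 42] -> [42, -35, 4, 23, 4, -34, 39, -28, 49, 33] -> [42, -35, 4, 23, -34, 39, -28, 49, 33] -> 93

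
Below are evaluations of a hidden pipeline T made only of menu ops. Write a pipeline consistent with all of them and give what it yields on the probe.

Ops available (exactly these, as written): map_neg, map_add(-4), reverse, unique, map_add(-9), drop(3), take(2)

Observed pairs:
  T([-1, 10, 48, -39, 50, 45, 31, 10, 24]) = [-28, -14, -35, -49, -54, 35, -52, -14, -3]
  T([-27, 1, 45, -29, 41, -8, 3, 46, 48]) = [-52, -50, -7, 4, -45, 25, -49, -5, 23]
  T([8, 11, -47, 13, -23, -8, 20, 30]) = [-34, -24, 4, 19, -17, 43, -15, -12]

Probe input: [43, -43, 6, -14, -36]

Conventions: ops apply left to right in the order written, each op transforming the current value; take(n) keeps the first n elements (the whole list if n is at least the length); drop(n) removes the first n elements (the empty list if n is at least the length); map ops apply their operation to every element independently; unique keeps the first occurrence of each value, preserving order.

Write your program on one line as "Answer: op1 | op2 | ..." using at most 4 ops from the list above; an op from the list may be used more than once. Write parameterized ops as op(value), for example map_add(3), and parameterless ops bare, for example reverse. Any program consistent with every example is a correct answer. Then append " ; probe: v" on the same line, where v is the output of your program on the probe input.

reverse | map_neg | map_add(-4) ; probe: [32, 10, -10, 39, -47]

Check, running the answer program on each example:
  [-1, 10, 48, -39, 50, 45, 31, 10, 24] -> [24, 10, 31, 45, 50, -39, 48, 10, -1] -> [-24, -10, -31, -45, -50, 39, -48, -10, 1] -> [-28, -14, -35, -49, -54, 35, -52, -14, -3]
  [-27, 1, 45, -29, 41, -8, 3, 46, 48] -> [48, 46, 3, -8, 41, -29, 45, 1, -27] -> [-48, -46, -3, 8, -41, 29, -45, -1, 27] -> [-52, -50, -7, 4, -45, 25, -49, -5, 23]
  [8, 11, -47, 13, -23, -8, 20, 30] -> [30, 20, -8, -23, 13, -47, 11, 8] -> [-30, -20, 8, 23, -13, 47, -11, -8] -> [-34, -24, 4, 19, -17, 43, -15, -12]
  probe: [43, -43, 6, -14, -36] -> [-36, -14, 6, -43, 43] -> [36, 14, -6, 43, -43] -> [32, 10, -10, 39, -47]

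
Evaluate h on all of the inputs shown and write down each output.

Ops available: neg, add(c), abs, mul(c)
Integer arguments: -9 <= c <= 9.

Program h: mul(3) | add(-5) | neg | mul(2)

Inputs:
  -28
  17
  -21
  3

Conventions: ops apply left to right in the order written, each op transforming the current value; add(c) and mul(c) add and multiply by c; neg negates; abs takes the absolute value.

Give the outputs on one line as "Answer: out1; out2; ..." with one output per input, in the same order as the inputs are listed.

Execution, op by op:
  -28 -> -84 -> -89 -> 89 -> 178
  17 -> 51 -> 46 -> -46 -> -92
  -21 -> -63 -> -68 -> 68 -> 136
  3 -> 9 -> 4 -> -4 -> -8

178; -92; 136; -8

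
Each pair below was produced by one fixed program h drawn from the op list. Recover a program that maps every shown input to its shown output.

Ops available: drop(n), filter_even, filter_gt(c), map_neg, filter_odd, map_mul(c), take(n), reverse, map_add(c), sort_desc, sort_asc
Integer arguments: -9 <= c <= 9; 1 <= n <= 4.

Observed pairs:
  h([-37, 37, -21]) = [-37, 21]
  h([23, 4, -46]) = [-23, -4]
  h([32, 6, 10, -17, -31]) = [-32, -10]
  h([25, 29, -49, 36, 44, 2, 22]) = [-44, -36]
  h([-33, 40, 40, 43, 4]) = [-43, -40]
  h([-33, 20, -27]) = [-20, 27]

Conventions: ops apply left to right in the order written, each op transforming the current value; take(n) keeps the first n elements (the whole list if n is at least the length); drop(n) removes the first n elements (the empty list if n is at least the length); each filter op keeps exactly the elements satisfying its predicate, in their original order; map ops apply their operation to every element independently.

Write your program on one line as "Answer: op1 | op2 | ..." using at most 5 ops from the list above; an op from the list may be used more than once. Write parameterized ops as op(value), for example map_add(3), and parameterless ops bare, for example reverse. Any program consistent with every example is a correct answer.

sort_asc | reverse | map_neg | take(2)

Check, running the answer program on each example:
  [-37, 37, -21] -> [-37, -21, 37] -> [37, -21, -37] -> [-37, 21, 37] -> [-37, 21]
  [23, 4, -46] -> [-46, 4, 23] -> [23, 4, -46] -> [-23, -4, 46] -> [-23, -4]
  [32, 6, 10, -17, -31] -> [-31, -17, 6, 10, 32] -> [32, 10, 6, -17, -31] -> [-32, -10, -6, 17, 31] -> [-32, -10]
  [25, 29, -49, 36, 44, 2, 22] -> [-49, 2, 22, 25, 29, 36, 44] -> [44, 36, 29, 25, 22, 2, -49] -> [-44, -36, -29, -25, -22, -2, 49] -> [-44, -36]
  [-33, 40, 40, 43, 4] -> [-33, 4, 40, 40, 43] -> [43, 40, 40, 4, -33] -> [-43, -40, -40, -4, 33] -> [-43, -40]
  [-33, 20, -27] -> [-33, -27, 20] -> [20, -27, -33] -> [-20, 27, 33] -> [-20, 27]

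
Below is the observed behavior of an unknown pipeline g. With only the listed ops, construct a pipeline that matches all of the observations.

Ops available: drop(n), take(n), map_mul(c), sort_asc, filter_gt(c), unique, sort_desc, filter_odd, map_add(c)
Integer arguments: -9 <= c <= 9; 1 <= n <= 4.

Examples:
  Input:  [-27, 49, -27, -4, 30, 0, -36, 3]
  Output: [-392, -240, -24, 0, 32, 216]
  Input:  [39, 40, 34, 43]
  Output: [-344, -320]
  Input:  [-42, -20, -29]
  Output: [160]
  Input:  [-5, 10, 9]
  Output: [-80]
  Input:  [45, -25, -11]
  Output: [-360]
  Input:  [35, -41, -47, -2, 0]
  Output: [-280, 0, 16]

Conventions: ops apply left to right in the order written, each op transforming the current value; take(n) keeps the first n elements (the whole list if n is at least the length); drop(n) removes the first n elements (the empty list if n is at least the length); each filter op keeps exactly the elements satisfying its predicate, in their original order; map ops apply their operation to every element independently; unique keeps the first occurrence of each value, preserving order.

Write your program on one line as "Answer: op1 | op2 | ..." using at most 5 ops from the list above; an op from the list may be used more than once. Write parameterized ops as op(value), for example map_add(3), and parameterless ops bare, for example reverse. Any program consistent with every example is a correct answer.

sort_asc | drop(2) | map_mul(-8) | sort_asc

Check, running the answer program on each example:
  [-27, 49, -27, -4, 30, 0, -36, 3] -> [-36, -27, -27, -4, 0, 3, 30, 49] -> [-27, -4, 0, 3, 30, 49] -> [216, 32, 0, -24, -240, -392] -> [-392, -240, -24, 0, 32, 216]
  [39, 40, 34, 43] -> [34, 39, 40, 43] -> [40, 43] -> [-320, -344] -> [-344, -320]
  [-42, -20, -29] -> [-42, -29, -20] -> [-20] -> [160] -> [160]
  [-5, 10, 9] -> [-5, 9, 10] -> [10] -> [-80] -> [-80]
  [45, -25, -11] -> [-25, -11, 45] -> [45] -> [-360] -> [-360]
  [35, -41, -47, -2, 0] -> [-47, -41, -2, 0, 35] -> [-2, 0, 35] -> [16, 0, -280] -> [-280, 0, 16]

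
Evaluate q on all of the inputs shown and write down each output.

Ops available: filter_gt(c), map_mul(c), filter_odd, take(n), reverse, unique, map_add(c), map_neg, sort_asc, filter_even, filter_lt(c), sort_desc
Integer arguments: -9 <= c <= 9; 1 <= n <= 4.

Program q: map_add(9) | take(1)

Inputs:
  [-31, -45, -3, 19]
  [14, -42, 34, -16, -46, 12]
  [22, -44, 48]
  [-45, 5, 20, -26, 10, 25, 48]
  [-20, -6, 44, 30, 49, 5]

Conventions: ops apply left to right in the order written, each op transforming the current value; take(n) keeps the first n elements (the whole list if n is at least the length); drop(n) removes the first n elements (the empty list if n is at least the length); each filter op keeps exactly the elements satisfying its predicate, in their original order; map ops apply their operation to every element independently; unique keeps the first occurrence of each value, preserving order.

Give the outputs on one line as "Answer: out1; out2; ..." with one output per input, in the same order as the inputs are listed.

[-22]; [23]; [31]; [-36]; [-11]

Execution, op by op:
  [-31, -45, -3, 19] -> [-22, -36, 6, 28] -> [-22]
  [14, -42, 34, -16, -46, 12] -> [23, -33, 43, -7, -37, 21] -> [23]
  [22, -44, 48] -> [31, -35, 57] -> [31]
  [-45, 5, 20, -26, 10, 25, 48] -> [-36, 14, 29, -17, 19, 34, 57] -> [-36]
  [-20, -6, 44, 30, 49, 5] -> [-11, 3, 53, 39, 58, 14] -> [-11]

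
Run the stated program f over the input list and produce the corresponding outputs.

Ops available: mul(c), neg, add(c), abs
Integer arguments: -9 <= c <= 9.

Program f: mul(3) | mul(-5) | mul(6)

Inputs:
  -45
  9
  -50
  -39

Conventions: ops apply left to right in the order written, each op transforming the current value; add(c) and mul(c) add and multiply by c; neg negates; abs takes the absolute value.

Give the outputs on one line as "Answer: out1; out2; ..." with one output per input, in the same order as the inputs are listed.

Execution, op by op:
  -45 -> -135 -> 675 -> 4050
  9 -> 27 -> -135 -> -810
  -50 -> -150 -> 750 -> 4500
  -39 -> -117 -> 585 -> 3510

4050; -810; 4500; 3510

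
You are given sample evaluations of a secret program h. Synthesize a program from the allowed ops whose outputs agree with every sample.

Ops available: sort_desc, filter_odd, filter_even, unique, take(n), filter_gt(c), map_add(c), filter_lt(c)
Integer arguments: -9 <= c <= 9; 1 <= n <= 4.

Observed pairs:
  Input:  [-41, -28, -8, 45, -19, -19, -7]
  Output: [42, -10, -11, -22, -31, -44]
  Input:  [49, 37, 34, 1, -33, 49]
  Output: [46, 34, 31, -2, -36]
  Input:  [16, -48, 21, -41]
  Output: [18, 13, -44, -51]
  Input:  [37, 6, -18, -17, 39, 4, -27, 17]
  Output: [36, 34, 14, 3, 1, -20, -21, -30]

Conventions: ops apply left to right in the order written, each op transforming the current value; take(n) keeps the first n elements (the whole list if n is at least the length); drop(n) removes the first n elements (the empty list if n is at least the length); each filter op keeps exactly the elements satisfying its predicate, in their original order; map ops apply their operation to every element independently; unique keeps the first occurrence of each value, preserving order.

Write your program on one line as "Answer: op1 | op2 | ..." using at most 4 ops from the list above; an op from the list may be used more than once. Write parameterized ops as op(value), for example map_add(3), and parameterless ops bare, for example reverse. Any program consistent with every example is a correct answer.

map_add(-3) | sort_desc | unique

Check, running the answer program on each example:
  [-41, -28, -8, 45, -19, -19, -7] -> [-44, -31, -11, 42, -22, -22, -10] -> [42, -10, -11, -22, -22, -31, -44] -> [42, -10, -11, -22, -31, -44]
  [49, 37, 34, 1, -33, 49] -> [46, 34, 31, -2, -36, 46] -> [46, 46, 34, 31, -2, -36] -> [46, 34, 31, -2, -36]
  [16, -48, 21, -41] -> [13, -51, 18, -44] -> [18, 13, -44, -51] -> [18, 13, -44, -51]
  [37, 6, -18, -17, 39, 4, -27, 17] -> [34, 3, -21, -20, 36, 1, -30, 14] -> [36, 34, 14, 3, 1, -20, -21, -30] -> [36, 34, 14, 3, 1, -20, -21, -30]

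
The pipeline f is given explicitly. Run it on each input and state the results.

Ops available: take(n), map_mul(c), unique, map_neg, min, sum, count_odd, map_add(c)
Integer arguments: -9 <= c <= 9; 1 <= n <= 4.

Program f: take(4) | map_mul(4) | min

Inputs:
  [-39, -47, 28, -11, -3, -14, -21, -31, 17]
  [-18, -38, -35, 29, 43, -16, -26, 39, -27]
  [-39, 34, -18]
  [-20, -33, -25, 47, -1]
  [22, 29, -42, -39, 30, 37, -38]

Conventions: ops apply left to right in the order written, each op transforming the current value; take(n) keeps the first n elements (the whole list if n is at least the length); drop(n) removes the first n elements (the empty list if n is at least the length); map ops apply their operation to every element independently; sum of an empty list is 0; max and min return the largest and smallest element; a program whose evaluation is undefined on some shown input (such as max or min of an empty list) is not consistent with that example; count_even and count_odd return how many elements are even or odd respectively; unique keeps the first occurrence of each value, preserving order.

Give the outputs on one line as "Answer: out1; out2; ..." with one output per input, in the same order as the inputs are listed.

-188; -152; -156; -132; -168

Execution, op by op:
  [-39, -47, 28, -11, -3, -14, -21, -31, 17] -> [-39, -47, 28, -11] -> [-156, -188, 112, -44] -> -188
  [-18, -38, -35, 29, 43, -16, -26, 39, -27] -> [-18, -38, -35, 29] -> [-72, -152, -140, 116] -> -152
  [-39, 34, -18] -> [-39, 34, -18] -> [-156, 136, -72] -> -156
  [-20, -33, -25, 47, -1] -> [-20, -33, -25, 47] -> [-80, -132, -100, 188] -> -132
  [22, 29, -42, -39, 30, 37, -38] -> [22, 29, -42, -39] -> [88, 116, -168, -156] -> -168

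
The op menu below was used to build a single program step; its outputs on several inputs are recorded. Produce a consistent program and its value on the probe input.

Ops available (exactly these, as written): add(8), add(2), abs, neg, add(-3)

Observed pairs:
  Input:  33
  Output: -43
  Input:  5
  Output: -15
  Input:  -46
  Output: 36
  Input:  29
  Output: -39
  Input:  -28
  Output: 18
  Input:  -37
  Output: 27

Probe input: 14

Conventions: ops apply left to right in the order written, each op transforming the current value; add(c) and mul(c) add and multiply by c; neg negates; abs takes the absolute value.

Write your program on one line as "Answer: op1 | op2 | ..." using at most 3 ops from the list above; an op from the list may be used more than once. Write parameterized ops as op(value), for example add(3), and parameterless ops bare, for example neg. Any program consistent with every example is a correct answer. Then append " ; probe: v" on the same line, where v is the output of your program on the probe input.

add(2) | add(8) | neg ; probe: -24

Check, running the answer program on each example:
  33 -> 35 -> 43 -> -43
  5 -> 7 -> 15 -> -15
  -46 -> -44 -> -36 -> 36
  29 -> 31 -> 39 -> -39
  -28 -> -26 -> -18 -> 18
  -37 -> -35 -> -27 -> 27
  probe: 14 -> 16 -> 24 -> -24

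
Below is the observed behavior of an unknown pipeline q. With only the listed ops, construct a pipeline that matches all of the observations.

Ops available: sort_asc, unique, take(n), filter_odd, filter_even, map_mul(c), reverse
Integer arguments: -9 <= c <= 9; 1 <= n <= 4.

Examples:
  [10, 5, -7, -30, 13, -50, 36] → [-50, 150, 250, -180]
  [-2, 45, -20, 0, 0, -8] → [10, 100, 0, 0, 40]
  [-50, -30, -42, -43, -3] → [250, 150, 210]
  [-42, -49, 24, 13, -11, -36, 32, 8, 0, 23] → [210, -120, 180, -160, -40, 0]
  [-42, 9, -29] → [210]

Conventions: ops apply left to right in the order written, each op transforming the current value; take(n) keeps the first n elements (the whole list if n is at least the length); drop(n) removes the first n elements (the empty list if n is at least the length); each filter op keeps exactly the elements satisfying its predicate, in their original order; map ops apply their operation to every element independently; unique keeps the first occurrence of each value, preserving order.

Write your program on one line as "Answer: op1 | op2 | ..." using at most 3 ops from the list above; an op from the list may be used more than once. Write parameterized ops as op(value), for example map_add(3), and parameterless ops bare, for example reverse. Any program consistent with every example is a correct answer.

filter_even | map_mul(-5)

Check, running the answer program on each example:
  [10, 5, -7, -30, 13, -50, 36] -> [10, -30, -50, 36] -> [-50, 150, 250, -180]
  [-2, 45, -20, 0, 0, -8] -> [-2, -20, 0, 0, -8] -> [10, 100, 0, 0, 40]
  [-50, -30, -42, -43, -3] -> [-50, -30, -42] -> [250, 150, 210]
  [-42, -49, 24, 13, -11, -36, 32, 8, 0, 23] -> [-42, 24, -36, 32, 8, 0] -> [210, -120, 180, -160, -40, 0]
  [-42, 9, -29] -> [-42] -> [210]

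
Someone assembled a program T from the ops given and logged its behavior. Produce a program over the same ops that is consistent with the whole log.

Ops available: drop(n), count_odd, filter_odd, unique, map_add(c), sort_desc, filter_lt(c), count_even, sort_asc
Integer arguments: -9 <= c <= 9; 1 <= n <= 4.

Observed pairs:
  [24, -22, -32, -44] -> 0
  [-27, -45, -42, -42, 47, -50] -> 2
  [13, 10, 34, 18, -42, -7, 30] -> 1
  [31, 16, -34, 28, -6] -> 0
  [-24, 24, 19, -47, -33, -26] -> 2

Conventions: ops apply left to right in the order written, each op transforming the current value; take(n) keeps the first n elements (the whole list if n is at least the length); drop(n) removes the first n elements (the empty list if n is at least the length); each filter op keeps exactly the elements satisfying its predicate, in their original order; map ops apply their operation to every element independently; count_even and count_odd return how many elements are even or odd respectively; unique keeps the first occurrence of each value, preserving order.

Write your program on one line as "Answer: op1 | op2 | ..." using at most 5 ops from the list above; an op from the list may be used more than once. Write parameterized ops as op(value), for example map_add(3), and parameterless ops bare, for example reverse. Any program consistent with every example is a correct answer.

filter_lt(-2) | map_add(5) | sort_asc | sort_desc | count_even

Check, running the answer program on each example:
  [24, -22, -32, -44] -> [-22, -32, -44] -> [-17, -27, -39] -> [-39, -27, -17] -> [-17, -27, -39] -> 0
  [-27, -45, -42, -42, 47, -50] -> [-27, -45, -42, -42, -50] -> [-22, -40, -37, -37, -45] -> [-45, -40, -37, -37, -22] -> [-22, -37, -37, -40, -45] -> 2
  [13, 10, 34, 18, -42, -7, 30] -> [-42, -7] -> [-37, -2] -> [-37, -2] -> [-2, -37] -> 1
  [31, 16, -34, 28, -6] -> [-34, -6] -> [-29, -1] -> [-29, -1] -> [-1, -29] -> 0
  [-24, 24, 19, -47, -33, -26] -> [-24, -47, -33, -26] -> [-19, -42, -28, -21] -> [-42, -28, -21, -19] -> [-19, -21, -28, -42] -> 2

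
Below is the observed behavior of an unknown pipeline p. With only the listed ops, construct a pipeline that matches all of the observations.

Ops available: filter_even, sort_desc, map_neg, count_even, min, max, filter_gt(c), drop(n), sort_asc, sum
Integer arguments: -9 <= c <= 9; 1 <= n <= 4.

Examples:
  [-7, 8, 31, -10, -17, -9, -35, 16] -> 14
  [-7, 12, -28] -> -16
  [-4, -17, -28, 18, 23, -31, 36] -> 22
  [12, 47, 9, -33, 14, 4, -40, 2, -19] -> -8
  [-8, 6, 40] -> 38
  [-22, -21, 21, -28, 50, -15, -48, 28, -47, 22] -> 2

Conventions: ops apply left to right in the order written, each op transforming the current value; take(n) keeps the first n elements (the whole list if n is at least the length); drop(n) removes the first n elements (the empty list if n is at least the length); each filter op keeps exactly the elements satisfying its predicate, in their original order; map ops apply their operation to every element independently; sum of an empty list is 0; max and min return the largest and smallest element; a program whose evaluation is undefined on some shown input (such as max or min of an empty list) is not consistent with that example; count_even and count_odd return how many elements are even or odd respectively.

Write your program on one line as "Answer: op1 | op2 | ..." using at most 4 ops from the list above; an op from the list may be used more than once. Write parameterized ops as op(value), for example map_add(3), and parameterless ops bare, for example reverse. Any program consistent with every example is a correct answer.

sort_asc | filter_even | sort_desc | sum

Check, running the answer program on each example:
  [-7, 8, 31, -10, -17, -9, -35, 16] -> [-35, -17, -10, -9, -7, 8, 16, 31] -> [-10, 8, 16] -> [16, 8, -10] -> 14
  [-7, 12, -28] -> [-28, -7, 12] -> [-28, 12] -> [12, -28] -> -16
  [-4, -17, -28, 18, 23, -31, 36] -> [-31, -28, -17, -4, 18, 23, 36] -> [-28, -4, 18, 36] -> [36, 18, -4, -28] -> 22
  [12, 47, 9, -33, 14, 4, -40, 2, -19] -> [-40, -33, -19, 2, 4, 9, 12, 14, 47] -> [-40, 2, 4, 12, 14] -> [14, 12, 4, 2, -40] -> -8
  [-8, 6, 40] -> [-8, 6, 40] -> [-8, 6, 40] -> [40, 6, -8] -> 38
  [-22, -21, 21, -28, 50, -15, -48, 28, -47, 22] -> [-48, -47, -28, -22, -21, -15, 21, 22, 28, 50] -> [-48, -28, -22, 22, 28, 50] -> [50, 28, 22, -22, -28, -48] -> 2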